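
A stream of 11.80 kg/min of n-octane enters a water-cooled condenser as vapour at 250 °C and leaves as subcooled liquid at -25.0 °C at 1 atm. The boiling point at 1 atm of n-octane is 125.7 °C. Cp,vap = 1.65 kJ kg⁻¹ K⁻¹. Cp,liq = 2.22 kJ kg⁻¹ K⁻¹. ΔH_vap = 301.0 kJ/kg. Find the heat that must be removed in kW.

Q_c = 165 kW

vapour 250→125.7 °C: -205.09 kJ/kg
condensation at 125.7 °C: -301 kJ/kg
liquid 125.7→-25.0 °C: -334.55 kJ/kg
Δh = -205.09 + -301 + -334.55 = -840.65 kJ/kg
Q = ṁ·Δh = 11.80 kg/min × -840.65 kJ/kg = -9919.7 kJ/min
|Q| = 165.33 kW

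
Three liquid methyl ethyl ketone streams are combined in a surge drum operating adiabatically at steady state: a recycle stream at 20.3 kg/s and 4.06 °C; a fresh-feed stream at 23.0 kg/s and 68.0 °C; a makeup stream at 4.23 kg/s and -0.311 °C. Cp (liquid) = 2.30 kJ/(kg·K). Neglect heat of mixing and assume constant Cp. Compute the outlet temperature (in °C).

Adiabatic, steady state ⇒ Σ ṁᵢCp,ᵢ(T_out − Tᵢ) = 0
Σ ṁᵢCp,ᵢTᵢ = 20.3×2.30×4.06 + 23.0×2.30×68.0 + 4.23×2.30×-0.311 = 3783.7
Σ ṁᵢCp,ᵢ = 20.3×2.30 + 23.0×2.30 + 4.23×2.30 = 109.32
T_out = 3783.7 / 109.32 = 34.612 °C

T_out = 34.6 °C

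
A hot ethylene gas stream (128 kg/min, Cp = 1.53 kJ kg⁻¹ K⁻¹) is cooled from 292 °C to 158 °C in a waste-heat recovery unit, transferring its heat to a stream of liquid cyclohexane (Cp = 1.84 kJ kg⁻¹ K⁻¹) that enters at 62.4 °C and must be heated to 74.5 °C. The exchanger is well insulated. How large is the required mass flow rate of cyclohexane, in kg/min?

Heat released by hot stream: Q = 128 × 1.53 × (292 − 158) = 26243 kJ/min
Energy balance on cold side (adiabatic exchanger): Q = ṁ_c·Cp_c·(T_c,out − T_c,in)
ṁ_c = 26243 / [1.84 × (74.5 − 62.4)] = 1178.7 kg/min

ṁ_c = 1180 kg/min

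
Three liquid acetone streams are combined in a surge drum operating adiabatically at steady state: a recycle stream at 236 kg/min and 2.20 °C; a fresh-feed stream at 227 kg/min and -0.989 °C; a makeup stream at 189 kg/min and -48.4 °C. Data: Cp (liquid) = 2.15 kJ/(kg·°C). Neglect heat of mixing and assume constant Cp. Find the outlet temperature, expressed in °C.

T_out = -13.6 °C

No heat crosses the boundary, so H_out = H_in.
T_out = Σ ṁᵢCp,ᵢTᵢ / Σ ṁᵢCp,ᵢ
      = -19034 / 1401.8 = -13.578 °C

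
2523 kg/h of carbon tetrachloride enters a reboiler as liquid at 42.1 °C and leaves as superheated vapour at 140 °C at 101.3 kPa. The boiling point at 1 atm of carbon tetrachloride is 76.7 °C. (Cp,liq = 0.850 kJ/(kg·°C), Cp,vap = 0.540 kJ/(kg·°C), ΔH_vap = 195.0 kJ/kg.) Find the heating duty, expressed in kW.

Q = 181 kW

liquid 42.1→76.7 °C: 29.41 kJ/kg
vaporisation at 76.7 °C: 195 kJ/kg
vapour 76.7→140 °C: 34.182 kJ/kg
Δh = 29.41 + 195 + 34.182 = 258.59 kJ/kg
Q = ṁ·Δh = 2523 kg/h × 258.59 kJ/kg = 652430 kJ/h
|Q| = 181.23 kW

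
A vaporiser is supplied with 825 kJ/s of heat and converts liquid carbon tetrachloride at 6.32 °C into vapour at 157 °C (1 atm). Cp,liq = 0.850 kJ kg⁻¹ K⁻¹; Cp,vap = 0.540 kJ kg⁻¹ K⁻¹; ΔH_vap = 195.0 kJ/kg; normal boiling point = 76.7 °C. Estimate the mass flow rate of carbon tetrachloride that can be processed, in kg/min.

Δh = 0.850×(76.7−6.32) + 195.0 + 0.540×(157−76.7) = 298.19 kJ/kg
Q = 825 kJ/s = 825 kJ/s = 49500 kJ/min
ṁ = Q/Δh = 49500 / 298.19 = 166 kg/min

ṁ = 166 kg/min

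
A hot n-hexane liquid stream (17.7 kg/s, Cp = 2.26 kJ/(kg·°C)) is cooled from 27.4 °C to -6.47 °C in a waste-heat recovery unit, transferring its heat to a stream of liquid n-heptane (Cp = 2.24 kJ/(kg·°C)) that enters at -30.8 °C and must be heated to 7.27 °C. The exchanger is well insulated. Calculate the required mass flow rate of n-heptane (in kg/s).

Heat released by hot stream: Q = 17.7 × 2.26 × (27.4 − -6.47) = 1354.9 kJ/s
Energy balance on cold side (adiabatic exchanger): Q = ṁ_c·Cp_c·(T_c,out − T_c,in)
ṁ_c = 1354.9 / [2.24 × (7.27 − -30.8)] = 15.888 kg/s

ṁ_c = 15.9 kg/s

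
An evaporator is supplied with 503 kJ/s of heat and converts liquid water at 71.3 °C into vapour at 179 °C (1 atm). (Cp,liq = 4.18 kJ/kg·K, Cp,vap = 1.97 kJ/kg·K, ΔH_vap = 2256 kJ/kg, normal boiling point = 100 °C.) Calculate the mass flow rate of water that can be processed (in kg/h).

ṁ = 715 kg/h

Δh = 4.18×(100−71.3) + 2256 + 1.97×(179−100) = 2531.6 kJ/kg
Q = 503 kJ/s = 503 kJ/s = 1.8108e+06 kJ/h
ṁ = Q/Δh = 1.8108e+06 / 2531.6 = 715.28 kg/h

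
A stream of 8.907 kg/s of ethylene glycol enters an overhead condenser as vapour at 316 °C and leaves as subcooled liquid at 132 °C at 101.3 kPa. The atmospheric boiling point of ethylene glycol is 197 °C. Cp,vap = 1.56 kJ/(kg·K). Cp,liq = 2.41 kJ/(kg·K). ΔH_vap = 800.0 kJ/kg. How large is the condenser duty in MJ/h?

vapour 316→197 °C: -185.64 kJ/kg
condensation at 197 °C: -800 kJ/kg
liquid 197→132 °C: -156.65 kJ/kg
Δh = -185.64 + -800 + -156.65 = -1142.3 kJ/kg
Q = ṁ·Δh = 8.907 kg/s × -1142.3 kJ/kg = -10174 kJ/s
|Q| = 10174 kW = 36628 MJ/h

Q_c = 36600 MJ/h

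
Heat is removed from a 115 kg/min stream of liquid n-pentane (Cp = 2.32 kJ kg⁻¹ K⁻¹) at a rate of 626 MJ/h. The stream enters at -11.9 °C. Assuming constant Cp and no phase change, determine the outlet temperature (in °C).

Q = 626 MJ/h = 10433 kJ/min
ΔT = Q/(ṁ·Cp) = 10433/(115×2.32) = 39.105 K
T_out = -11.9 − 39.105 = -51.005 °C

T_out = -51.0 °C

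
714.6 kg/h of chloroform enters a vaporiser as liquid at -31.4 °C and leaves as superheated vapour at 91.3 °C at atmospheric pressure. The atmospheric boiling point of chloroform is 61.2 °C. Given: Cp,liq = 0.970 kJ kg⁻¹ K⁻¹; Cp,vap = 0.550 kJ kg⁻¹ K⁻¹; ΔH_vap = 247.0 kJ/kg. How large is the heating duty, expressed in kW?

Q = 70.1 kW

liquid -31.4→61.2 °C: 89.822 kJ/kg
vaporisation at 61.2 °C: 247 kJ/kg
vapour 61.2→91.3 °C: 16.555 kJ/kg
Δh = 89.822 + 247 + 16.555 = 353.38 kJ/kg
Q = ṁ·Δh = 714.6 kg/h × 353.38 kJ/kg = 252520 kJ/h
|Q| = 70.145 kW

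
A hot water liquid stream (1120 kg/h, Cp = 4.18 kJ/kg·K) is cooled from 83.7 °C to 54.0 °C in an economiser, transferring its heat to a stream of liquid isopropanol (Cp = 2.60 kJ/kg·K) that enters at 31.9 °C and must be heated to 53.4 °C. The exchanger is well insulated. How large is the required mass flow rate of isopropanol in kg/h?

Heat released by hot stream: Q = 1120 × 4.18 × (83.7 − 54.0) = 139040 kJ/h
Energy balance on cold side (adiabatic exchanger): Q = ṁ_c·Cp_c·(T_c,out − T_c,in)
ṁ_c = 139040 / [2.60 × (53.4 − 31.9)] = 2487.4 kg/h

ṁ_c = 2490 kg/h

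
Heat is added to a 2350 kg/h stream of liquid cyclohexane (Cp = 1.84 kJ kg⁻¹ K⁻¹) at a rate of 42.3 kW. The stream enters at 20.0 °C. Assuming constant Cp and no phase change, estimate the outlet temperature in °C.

Q = 42.3 kW = 152280 kJ/h
ΔT = Q/(ṁ·Cp) = 152280/(2350×1.84) = 35.217 K
T_out = 20.0 + 35.217 = 55.217 °C

T_out = 55.2 °C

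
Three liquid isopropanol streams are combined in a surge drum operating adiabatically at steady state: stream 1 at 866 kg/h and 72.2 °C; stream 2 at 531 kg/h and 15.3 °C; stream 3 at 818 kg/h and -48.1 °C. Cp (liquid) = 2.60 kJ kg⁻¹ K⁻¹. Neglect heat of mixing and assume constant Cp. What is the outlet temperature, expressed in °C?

T_out = 14.1 °C

No heat crosses the boundary, so H_out = H_in.
T_out = Σ ṁᵢCp,ᵢTᵢ / Σ ṁᵢCp,ᵢ
      = 81390 / 5759 = 14.133 °C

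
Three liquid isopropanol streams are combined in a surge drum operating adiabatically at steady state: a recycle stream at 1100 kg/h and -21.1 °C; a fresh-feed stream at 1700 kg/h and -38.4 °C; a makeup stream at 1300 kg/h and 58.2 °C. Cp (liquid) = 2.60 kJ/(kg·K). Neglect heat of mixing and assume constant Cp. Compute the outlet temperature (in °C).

Energy balance with Q = 0: Σ ṁᵢCp,ᵢ(T_out − Tᵢ) = 0
T_out = Σ ṁᵢCp,ᵢTᵢ / Σ ṁᵢCp,ᵢ
      = -33358 / 10660 = -3.1293 °C

T_out = -3.13 °C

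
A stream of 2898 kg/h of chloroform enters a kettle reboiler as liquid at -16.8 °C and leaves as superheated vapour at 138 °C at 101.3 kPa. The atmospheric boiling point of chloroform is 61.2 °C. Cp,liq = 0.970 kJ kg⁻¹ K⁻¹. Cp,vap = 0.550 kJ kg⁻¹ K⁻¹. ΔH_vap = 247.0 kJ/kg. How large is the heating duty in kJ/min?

liquid -16.8→61.2 °C: 75.66 kJ/kg
vaporisation at 61.2 °C: 247 kJ/kg
vapour 61.2→138 °C: 42.24 kJ/kg
Δh = 75.66 + 247 + 42.24 = 364.9 kJ/kg
Q = ṁ·Δh = 2898 kg/h × 364.9 kJ/kg = 1.0575e+06 kJ/h
|Q| = 293.74 kW = 17625 kJ/min

Q = 17600 kJ/min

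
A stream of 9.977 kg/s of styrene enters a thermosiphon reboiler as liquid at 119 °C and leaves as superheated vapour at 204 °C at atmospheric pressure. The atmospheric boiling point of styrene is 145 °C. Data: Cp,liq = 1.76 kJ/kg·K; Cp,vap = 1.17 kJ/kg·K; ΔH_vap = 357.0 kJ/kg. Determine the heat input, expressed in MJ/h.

liquid 119→145 °C: 45.76 kJ/kg
vaporisation at 145 °C: 357 kJ/kg
vapour 145→204 °C: 69.03 kJ/kg
Δh = 45.76 + 357 + 69.03 = 471.79 kJ/kg
Q = ṁ·Δh = 9.977 kg/s × 471.79 kJ/kg = 4707 kJ/s
|Q| = 4707 kW = 16945 MJ/h

Q = 16900 MJ/h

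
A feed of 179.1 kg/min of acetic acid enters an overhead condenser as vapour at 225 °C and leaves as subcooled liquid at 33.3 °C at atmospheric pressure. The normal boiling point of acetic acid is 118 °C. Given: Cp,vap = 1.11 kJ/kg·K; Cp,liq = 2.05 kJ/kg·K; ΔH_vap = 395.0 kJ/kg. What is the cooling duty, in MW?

Q_c = 2.05 MW

vapour 225→118 °C: -118.77 kJ/kg
condensation at 118 °C: -395 kJ/kg
liquid 118→33.3 °C: -173.63 kJ/kg
Δh = -118.77 + -395 + -173.63 = -687.4 kJ/kg
Q = ṁ·Δh = 179.1 kg/min × -687.4 kJ/kg = -123110 kJ/min
|Q| = 2051.9 kW = 2.0519 MW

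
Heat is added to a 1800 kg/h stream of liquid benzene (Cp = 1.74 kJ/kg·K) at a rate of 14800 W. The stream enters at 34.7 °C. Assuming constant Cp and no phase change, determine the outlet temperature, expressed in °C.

Q = 14800 W = 53280 kJ/h
ΔT = Q/(ṁ·Cp) = 53280/(1800×1.74) = 17.011 K
T_out = 34.7 + 17.011 = 51.711 °C

T_out = 51.7 °C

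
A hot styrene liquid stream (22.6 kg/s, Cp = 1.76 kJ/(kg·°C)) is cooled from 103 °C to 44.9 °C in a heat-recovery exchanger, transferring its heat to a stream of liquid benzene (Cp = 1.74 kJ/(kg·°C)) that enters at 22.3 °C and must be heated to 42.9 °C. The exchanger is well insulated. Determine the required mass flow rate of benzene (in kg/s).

ṁ_c = 64.5 kg/s

Heat released by hot stream: Q = 22.6 × 1.76 × (103 − 44.9) = 2311 kJ/s
Energy balance on cold side (adiabatic exchanger): Q = ṁ_c·Cp_c·(T_c,out − T_c,in)
ṁ_c = 2311 / [1.74 × (42.9 − 22.3)] = 64.473 kg/s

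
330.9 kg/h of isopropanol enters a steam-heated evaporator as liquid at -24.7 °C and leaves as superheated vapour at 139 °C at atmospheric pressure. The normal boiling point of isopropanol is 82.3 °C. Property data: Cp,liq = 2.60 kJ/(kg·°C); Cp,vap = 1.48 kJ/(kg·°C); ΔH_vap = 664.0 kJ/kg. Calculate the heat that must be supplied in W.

Q = 94300 W

liquid -24.7→82.3 °C: 278.2 kJ/kg
vaporisation at 82.3 °C: 664 kJ/kg
vapour 82.3→139 °C: 83.916 kJ/kg
Δh = 278.2 + 664 + 83.916 = 1026.1 kJ/kg
Q = ṁ·Δh = 330.9 kg/h × 1026.1 kJ/kg = 339540 kJ/h
|Q| = 94.317 kW = 94317 W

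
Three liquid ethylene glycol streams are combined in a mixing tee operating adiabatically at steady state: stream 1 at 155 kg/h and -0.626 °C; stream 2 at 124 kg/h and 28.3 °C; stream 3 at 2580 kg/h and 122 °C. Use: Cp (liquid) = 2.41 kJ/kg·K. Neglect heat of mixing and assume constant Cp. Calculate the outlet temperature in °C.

No heat crosses the boundary, so H_out = H_in.
T_out = Σ ṁᵢCp,ᵢTᵢ / Σ ṁᵢCp,ᵢ
      = 766790 / 6890.2 = 111.29 °C

T_out = 111 °C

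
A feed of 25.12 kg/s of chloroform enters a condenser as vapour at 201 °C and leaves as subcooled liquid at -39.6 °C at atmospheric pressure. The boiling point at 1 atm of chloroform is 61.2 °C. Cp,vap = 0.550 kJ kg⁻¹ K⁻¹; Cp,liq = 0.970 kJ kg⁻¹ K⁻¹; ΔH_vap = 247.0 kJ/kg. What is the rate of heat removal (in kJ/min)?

vapour 201→61.2 °C: -76.89 kJ/kg
condensation at 61.2 °C: -247 kJ/kg
liquid 61.2→-39.6 °C: -97.776 kJ/kg
Δh = -76.89 + -247 + -97.776 = -421.67 kJ/kg
Q = ṁ·Δh = 25.12 kg/s × -421.67 kJ/kg = -10592 kJ/s
|Q| = 10592 kW = 635530 kJ/min

Q_c = 636000 kJ/min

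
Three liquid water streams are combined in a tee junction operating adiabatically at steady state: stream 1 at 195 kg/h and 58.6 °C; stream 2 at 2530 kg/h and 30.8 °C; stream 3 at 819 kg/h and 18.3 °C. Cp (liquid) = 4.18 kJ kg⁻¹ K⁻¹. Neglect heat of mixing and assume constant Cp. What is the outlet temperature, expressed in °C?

T_out = 29.4 °C

Adiabatic, steady state ⇒ Σ ṁᵢCp,ᵢ(T_out − Tᵢ) = 0
Σ ṁᵢCp,ᵢTᵢ = 195×4.18×58.6 + 2530×4.18×30.8 + 819×4.18×18.3 = 436140
Σ ṁᵢCp,ᵢ = 195×4.18 + 2530×4.18 + 819×4.18 = 14814
T_out = 436140 / 14814 = 29.441 °C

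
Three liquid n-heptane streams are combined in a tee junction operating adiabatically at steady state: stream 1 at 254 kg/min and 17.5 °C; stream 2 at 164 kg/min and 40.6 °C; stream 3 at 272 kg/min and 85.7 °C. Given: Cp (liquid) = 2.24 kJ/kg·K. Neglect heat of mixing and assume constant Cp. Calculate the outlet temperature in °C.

Energy balance with Q = 0: Σ ṁᵢCp,ᵢ(T_out − Tᵢ) = 0
Σ ṁᵢCp,ᵢTᵢ = 254×2.24×17.5 + 164×2.24×40.6 + 272×2.24×85.7 = 77087
Σ ṁᵢCp,ᵢ = 254×2.24 + 164×2.24 + 272×2.24 = 1545.6
T_out = 77087 / 1545.6 = 49.875 °C

T_out = 49.9 °C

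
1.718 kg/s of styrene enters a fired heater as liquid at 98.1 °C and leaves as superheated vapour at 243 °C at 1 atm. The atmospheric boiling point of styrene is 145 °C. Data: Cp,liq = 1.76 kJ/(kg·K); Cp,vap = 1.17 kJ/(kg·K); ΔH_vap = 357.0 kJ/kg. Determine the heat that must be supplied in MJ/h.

liquid 98.1→145 °C: 82.544 kJ/kg
vaporisation at 145 °C: 357 kJ/kg
vapour 145→243 °C: 114.66 kJ/kg
Δh = 82.544 + 357 + 114.66 = 554.2 kJ/kg
Q = ṁ·Δh = 1.718 kg/s × 554.2 kJ/kg = 952.12 kJ/s
|Q| = 952.12 kW = 3427.6 MJ/h

Q = 3430 MJ/h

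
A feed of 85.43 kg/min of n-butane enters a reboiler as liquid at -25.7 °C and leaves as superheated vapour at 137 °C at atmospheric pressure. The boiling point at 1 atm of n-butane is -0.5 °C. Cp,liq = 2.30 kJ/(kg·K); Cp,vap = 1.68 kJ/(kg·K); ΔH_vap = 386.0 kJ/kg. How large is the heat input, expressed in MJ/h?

Q = 3460 MJ/h

liquid -25.7→-0.5 °C: 57.96 kJ/kg
vaporisation at -0.5 °C: 386 kJ/kg
vapour -0.5→137 °C: 231 kJ/kg
Δh = 57.96 + 386 + 231 = 674.96 kJ/kg
Q = ṁ·Δh = 85.43 kg/min × 674.96 kJ/kg = 57662 kJ/min
|Q| = 961.03 kW = 3459.7 MJ/h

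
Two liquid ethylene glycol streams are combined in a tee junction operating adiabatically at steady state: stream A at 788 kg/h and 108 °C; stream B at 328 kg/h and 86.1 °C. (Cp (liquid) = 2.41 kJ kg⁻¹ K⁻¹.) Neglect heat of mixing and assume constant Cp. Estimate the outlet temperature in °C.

No heat crosses the boundary, so H_out = H_in.
T_out = Σ ṁᵢCp,ᵢTᵢ / Σ ṁᵢCp,ᵢ
      = 273160 / 2689.6 = 101.56 °C

T_out = 102 °C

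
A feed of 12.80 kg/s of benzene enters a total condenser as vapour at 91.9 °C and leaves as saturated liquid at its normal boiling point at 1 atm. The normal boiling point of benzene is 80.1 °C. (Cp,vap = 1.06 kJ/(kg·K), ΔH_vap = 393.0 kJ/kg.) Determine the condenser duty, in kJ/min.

Q_c = 311000 kJ/min

vapour 91.9→80.1 °C: -12.508 kJ/kg
condensation at 80.1 °C: -393 kJ/kg
Δh = -12.508 + -393 = -405.51 kJ/kg
Q = ṁ·Δh = 12.80 kg/s × -405.51 kJ/kg = -5190.5 kJ/s
|Q| = 5190.5 kW = 311430 kJ/min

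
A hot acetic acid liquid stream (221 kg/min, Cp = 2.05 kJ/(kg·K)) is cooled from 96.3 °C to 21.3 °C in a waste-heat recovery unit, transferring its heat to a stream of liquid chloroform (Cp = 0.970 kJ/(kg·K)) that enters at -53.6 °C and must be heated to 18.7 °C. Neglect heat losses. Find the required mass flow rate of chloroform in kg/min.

Heat released by hot stream: Q = 221 × 2.05 × (96.3 − 21.3) = 33979 kJ/min
Energy balance on cold side (adiabatic exchanger): Q = ṁ_c·Cp_c·(T_c,out − T_c,in)
ṁ_c = 33979 / [0.970 × (18.7 − -53.6)] = 484.5 kg/min

ṁ_c = 485 kg/min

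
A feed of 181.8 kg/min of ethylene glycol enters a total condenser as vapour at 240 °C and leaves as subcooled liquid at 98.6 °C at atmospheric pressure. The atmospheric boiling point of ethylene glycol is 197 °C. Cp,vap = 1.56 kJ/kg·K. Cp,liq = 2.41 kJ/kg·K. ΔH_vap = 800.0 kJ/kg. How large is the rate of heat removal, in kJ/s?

Q_c = 3350 kJ/s

vapour 240→197 °C: -67.08 kJ/kg
condensation at 197 °C: -800 kJ/kg
liquid 197→98.6 °C: -237.14 kJ/kg
Δh = -67.08 + -800 + -237.14 = -1104.2 kJ/kg
Q = ṁ·Δh = 181.8 kg/min × -1104.2 kJ/kg = -200750 kJ/min
|Q| = 3345.8 kW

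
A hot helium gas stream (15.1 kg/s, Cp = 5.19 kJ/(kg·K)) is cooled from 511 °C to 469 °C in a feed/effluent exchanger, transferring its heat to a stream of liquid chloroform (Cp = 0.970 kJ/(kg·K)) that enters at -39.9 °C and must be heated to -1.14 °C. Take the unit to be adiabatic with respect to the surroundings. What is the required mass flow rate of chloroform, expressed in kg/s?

ṁ_c = 87.5 kg/s

Heat released by hot stream: Q = 15.1 × 5.19 × (511 − 469) = 3291.5 kJ/s
Energy balance on cold side (adiabatic exchanger): Q = ṁ_c·Cp_c·(T_c,out − T_c,in)
ṁ_c = 3291.5 / [0.970 × (-1.14 − -39.9)] = 87.546 kg/s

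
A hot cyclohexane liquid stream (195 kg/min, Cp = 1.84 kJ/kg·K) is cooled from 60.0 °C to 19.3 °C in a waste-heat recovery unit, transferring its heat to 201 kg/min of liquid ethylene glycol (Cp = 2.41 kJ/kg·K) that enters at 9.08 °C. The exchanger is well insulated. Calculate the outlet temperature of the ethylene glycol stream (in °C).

Heat released by hot stream: Q = 195 × 1.84 × (60.0 − 19.3) = 14603 kJ/min
Energy balance on cold side (adiabatic exchanger): Q = ṁ_c·Cp_c·(T_c,out − T_c,in)
T_c,out = 9.08 + 14603/(201 × 2.41) = 39.226 °C

T_c,out = 39.2 °C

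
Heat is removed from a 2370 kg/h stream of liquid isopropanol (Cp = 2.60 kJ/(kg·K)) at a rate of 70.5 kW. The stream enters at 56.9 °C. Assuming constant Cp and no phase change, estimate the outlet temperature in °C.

T_out = 15.7 °C

Q = 70.5 kW = 253800 kJ/h
ΔT = Q/(ṁ·Cp) = 253800/(2370×2.60) = 41.188 K
T_out = 56.9 − 41.188 = 15.712 °C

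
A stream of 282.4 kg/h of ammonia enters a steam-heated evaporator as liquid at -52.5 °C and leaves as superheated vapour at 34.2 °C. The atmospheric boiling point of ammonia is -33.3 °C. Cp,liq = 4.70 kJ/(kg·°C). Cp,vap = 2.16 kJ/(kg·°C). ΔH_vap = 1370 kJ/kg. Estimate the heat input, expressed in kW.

liquid -52.5→-33.3 °C: 90.24 kJ/kg
vaporisation at -33.3 °C: 1370 kJ/kg
vapour -33.3→34.2 °C: 145.8 kJ/kg
Δh = 90.24 + 1370 + 145.8 = 1606 kJ/kg
Q = ṁ·Δh = 282.4 kg/h × 1606 kJ/kg = 453550 kJ/h
|Q| = 125.98 kW

Q = 126 kW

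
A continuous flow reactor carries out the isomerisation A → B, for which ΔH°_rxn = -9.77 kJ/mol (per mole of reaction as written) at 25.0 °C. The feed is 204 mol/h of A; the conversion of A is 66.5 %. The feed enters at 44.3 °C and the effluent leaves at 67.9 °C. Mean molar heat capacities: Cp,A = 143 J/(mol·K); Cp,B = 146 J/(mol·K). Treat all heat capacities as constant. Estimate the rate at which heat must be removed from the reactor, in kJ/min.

Extent of reaction ξ = 0.665 × 204 = 135.66 mol/h
Reaction term: ξ·ΔH°_rxn = 135.66 × -9.77 = -1325.4 kJ/h
Sensible, feed 44.3→25 °C: -563.02 kJ/h
Outlet flows (mol/h): A 68.34, B 135.66
Sensible, products 25→67.9 °C: 1268.9 kJ/h
Q = ΔH = -619.48 kJ/h = -0.17208 kW
Heat removed = 10.325 kJ/min

Q_out = 10.3 kJ/min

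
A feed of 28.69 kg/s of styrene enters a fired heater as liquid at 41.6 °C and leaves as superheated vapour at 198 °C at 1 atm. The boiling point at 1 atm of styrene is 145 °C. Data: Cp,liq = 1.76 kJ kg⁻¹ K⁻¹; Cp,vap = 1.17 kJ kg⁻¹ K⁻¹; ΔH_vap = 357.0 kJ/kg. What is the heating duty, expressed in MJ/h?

Q = 62100 MJ/h

liquid 41.6→145 °C: 181.98 kJ/kg
vaporisation at 145 °C: 357 kJ/kg
vapour 145→198 °C: 62.01 kJ/kg
Δh = 181.98 + 357 + 62.01 = 600.99 kJ/kg
Q = ṁ·Δh = 28.69 kg/s × 600.99 kJ/kg = 17243 kJ/s
|Q| = 17243 kW = 62073 MJ/h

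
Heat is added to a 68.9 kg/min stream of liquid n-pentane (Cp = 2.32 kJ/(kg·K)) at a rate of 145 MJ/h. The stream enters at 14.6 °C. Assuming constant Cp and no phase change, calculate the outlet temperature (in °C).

T_out = 29.7 °C

Q = 145 MJ/h = 2416.7 kJ/min
ΔT = Q/(ṁ·Cp) = 2416.7/(68.9×2.32) = 15.119 K
T_out = 14.6 + 15.119 = 29.719 °C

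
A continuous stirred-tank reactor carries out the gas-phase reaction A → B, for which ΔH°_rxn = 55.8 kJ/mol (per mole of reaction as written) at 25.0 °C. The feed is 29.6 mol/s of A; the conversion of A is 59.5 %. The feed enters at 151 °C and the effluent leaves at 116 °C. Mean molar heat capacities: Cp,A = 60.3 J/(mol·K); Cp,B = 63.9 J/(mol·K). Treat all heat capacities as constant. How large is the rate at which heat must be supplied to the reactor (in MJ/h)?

Extent of reaction ξ = 0.595 × 29.6 = 17.612 mol/s
Reaction term: ξ·ΔH°_rxn = 17.612 × 55.8 = 982.75 kJ/s
Sensible, feed 151→25 °C: -224.89 kJ/s
Outlet flows (mol/s): A 11.988, B 17.612
Sensible, products 25→116 °C: 168.19 kJ/s
Q = ΔH = 926.05 kJ/s = 926.05 kW
Heat supplied = 3333.8 MJ/h

Q_in = 3330 MJ/h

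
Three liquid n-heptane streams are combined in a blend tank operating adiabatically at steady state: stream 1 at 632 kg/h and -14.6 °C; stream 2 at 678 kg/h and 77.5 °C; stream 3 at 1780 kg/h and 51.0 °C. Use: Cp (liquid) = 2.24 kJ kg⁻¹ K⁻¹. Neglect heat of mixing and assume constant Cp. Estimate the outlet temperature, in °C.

T_out = 43.4 °C

Energy balance with Q = 0: Σ ṁᵢCp,ᵢ(T_out − Tᵢ) = 0
Σ ṁᵢCp,ᵢTᵢ = 632×2.24×-14.6 + 678×2.24×77.5 + 1780×2.24×51.0 = 300380
Σ ṁᵢCp,ᵢ = 632×2.24 + 678×2.24 + 1780×2.24 = 6921.6
T_out = 300380 / 6921.6 = 43.397 °C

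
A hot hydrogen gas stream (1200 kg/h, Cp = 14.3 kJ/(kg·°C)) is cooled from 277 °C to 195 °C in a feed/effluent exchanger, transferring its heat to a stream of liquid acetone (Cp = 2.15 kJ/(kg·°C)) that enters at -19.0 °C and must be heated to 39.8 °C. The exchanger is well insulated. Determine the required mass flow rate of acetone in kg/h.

ṁ_c = 11100 kg/h

Heat released by hot stream: Q = 1200 × 14.3 × (277 − 195) = 1.4071e+06 kJ/h
Energy balance on cold side (adiabatic exchanger): Q = ṁ_c·Cp_c·(T_c,out − T_c,in)
ṁ_c = 1.4071e+06 / [2.15 × (39.8 − -19.0)] = 11131 kg/h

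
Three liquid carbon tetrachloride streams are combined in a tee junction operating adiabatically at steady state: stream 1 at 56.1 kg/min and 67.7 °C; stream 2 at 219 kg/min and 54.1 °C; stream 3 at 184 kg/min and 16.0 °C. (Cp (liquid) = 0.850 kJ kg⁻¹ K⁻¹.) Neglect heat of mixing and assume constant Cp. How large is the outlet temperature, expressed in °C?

T_out = 40.5 °C

Energy balance with Q = 0: Σ ṁᵢCp,ᵢ(T_out − Tᵢ) = 0
T_out = Σ ṁᵢCp,ᵢTᵢ / Σ ṁᵢCp,ᵢ
      = 15801 / 390.24 = 40.492 °C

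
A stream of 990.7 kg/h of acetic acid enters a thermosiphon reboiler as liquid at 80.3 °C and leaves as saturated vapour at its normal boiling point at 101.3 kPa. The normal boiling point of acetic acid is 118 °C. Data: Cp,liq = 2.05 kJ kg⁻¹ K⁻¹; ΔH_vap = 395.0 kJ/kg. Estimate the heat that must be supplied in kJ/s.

Q = 130 kJ/s

liquid 80.3→118 °C: 77.285 kJ/kg
vaporisation at 118 °C: 395 kJ/kg
Δh = 77.285 + 395 = 472.28 kJ/kg
Q = ṁ·Δh = 990.7 kg/h × 472.28 kJ/kg = 467890 kJ/h
|Q| = 129.97 kW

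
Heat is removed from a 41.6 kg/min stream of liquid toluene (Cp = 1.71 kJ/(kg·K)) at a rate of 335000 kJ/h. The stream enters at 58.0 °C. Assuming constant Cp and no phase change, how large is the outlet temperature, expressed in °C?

Q = 335000 kJ/h = 5583.3 kJ/min
ΔT = Q/(ṁ·Cp) = 5583.3/(41.6×1.71) = 78.488 K
T_out = 58.0 − 78.488 = -20.488 °C

T_out = -20.5 °C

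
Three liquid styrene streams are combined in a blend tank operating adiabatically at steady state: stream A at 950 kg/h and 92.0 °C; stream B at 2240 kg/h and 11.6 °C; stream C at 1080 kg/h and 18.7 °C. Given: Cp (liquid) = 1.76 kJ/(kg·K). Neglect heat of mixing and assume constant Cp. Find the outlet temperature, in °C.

Energy balance with Q = 0: Σ ṁᵢCp,ᵢ(T_out − Tᵢ) = 0
Σ ṁᵢCp,ᵢTᵢ = 950×1.76×92.0 + 2240×1.76×11.6 + 1080×1.76×18.7 = 235100
Σ ṁᵢCp,ᵢ = 950×1.76 + 2240×1.76 + 1080×1.76 = 7515.2
T_out = 235100 / 7515.2 = 31.283 °C

T_out = 31.3 °C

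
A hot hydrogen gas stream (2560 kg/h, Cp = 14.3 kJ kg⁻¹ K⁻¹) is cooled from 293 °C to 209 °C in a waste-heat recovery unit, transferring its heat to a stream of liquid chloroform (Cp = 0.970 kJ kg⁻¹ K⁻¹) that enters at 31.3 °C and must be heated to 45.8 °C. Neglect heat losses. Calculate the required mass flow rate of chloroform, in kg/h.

ṁ_c = 219000 kg/h

Heat released by hot stream: Q = 2560 × 14.3 × (293 − 209) = 3.0751e+06 kJ/h
Energy balance on cold side (adiabatic exchanger): Q = ṁ_c·Cp_c·(T_c,out − T_c,in)
ṁ_c = 3.0751e+06 / [0.970 × (45.8 − 31.3)] = 218630 kg/h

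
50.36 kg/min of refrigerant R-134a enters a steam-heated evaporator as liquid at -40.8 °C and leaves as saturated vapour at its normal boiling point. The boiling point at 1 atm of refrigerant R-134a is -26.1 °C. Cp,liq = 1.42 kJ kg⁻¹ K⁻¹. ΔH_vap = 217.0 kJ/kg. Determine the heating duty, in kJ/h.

Q = 719000 kJ/h

liquid -40.8→-26.1 °C: 20.874 kJ/kg
vaporisation at -26.1 °C: 217 kJ/kg
Δh = 20.874 + 217 = 237.87 kJ/kg
Q = ṁ·Δh = 50.36 kg/min × 237.87 kJ/kg = 11979 kJ/min
|Q| = 199.66 kW = 718760 kJ/h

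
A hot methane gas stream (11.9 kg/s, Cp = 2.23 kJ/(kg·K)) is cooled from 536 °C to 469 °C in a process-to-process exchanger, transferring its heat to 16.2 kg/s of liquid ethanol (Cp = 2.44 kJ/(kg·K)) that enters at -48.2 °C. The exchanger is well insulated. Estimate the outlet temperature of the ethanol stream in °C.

Heat released by hot stream: Q = 11.9 × 2.23 × (536 − 469) = 1778 kJ/s
Energy balance on cold side (adiabatic exchanger): Q = ṁ_c·Cp_c·(T_c,out − T_c,in)
T_c,out = -48.2 + 1778/(16.2 × 2.44) = -3.2198 °C

T_c,out = -3.22 °C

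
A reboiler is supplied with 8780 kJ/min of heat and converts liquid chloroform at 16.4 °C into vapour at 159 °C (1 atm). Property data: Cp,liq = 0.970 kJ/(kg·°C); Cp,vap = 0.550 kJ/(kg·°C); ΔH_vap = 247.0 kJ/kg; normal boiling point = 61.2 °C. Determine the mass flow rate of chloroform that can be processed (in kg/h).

ṁ = 1530 kg/h

Δh = 0.970×(61.2−16.4) + 247.0 + 0.550×(159−61.2) = 344.25 kJ/kg
Q = 8780 kJ/min = 146.33 kJ/s = 526800 kJ/h
ṁ = Q/Δh = 526800 / 344.25 = 1530.3 kg/h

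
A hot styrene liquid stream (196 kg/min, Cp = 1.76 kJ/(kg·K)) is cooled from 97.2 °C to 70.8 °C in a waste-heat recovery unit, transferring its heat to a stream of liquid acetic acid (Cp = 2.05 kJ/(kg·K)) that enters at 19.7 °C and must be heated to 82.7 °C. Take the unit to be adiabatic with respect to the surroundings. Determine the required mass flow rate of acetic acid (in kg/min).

Heat released by hot stream: Q = 196 × 1.76 × (97.2 − 70.8) = 9106.9 kJ/min
Energy balance on cold side (adiabatic exchanger): Q = ṁ_c·Cp_c·(T_c,out − T_c,in)
ṁ_c = 9106.9 / [2.05 × (82.7 − 19.7)] = 70.514 kg/min

ṁ_c = 70.5 kg/min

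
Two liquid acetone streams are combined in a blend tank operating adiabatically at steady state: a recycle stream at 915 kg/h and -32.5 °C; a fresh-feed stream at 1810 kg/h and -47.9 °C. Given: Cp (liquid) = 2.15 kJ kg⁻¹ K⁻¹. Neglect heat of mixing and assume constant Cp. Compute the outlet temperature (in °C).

T_out = -42.7 °C

Adiabatic, steady state ⇒ Σ ṁᵢCp,ᵢ(T_out − Tᵢ) = 0
T_out = Σ ṁᵢCp,ᵢTᵢ / Σ ṁᵢCp,ᵢ
      = -250340 / 5858.8 = -42.729 °C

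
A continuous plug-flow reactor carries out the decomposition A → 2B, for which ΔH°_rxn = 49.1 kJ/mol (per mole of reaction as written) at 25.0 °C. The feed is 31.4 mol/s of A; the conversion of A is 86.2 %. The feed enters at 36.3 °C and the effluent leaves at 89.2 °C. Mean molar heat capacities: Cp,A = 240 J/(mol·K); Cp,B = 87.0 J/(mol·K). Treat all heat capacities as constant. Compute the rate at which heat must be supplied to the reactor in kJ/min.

Q_in = 96800 kJ/min

Extent of reaction ξ = 0.862 × 31.4 = 27.067 mol/s
Reaction term: ξ·ΔH°_rxn = 27.067 × 49.1 = 1329 kJ/s
Sensible, feed 36.3→25 °C: -85.157 kJ/s
Outlet flows (mol/s): A 4.3332, B 54.134
Sensible, products 25→89.2 °C: 369.12 kJ/s
Q = ΔH = 1612.9 kJ/s = 1612.9 kW
Heat supplied = 96777 kJ/min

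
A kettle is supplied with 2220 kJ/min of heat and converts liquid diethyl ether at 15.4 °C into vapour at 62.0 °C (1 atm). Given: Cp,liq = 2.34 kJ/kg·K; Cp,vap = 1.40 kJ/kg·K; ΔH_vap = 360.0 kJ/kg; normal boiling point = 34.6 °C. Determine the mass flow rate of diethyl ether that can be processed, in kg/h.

ṁ = 300 kg/h

Δh = 2.34×(34.6−15.4) + 360.0 + 1.40×(62.0−34.6) = 443.29 kJ/kg
Q = 2220 kJ/min = 37 kJ/s = 133200 kJ/h
ṁ = Q/Δh = 133200 / 443.29 = 300.48 kg/h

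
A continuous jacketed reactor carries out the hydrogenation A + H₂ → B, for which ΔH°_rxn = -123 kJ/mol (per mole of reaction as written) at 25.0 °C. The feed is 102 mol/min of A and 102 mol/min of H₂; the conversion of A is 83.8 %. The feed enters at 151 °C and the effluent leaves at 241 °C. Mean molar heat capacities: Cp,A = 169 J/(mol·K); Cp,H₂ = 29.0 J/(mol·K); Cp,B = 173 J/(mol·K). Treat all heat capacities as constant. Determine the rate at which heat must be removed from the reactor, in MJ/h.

Extent of reaction ξ = 0.838 × 102 = 85.476 mol/min
Reaction term: ξ·ΔH°_rxn = 85.476 × -123 = -10514 kJ/min
Sensible, feed 151→25 °C: -2544.7 kJ/min
Outlet flows (mol/min): A 16.524, H₂ 16.524, B 85.476
Sensible, products 25→241 °C: 3900.8 kJ/min
Q = ΔH = -9157.5 kJ/min = -152.62 kW
Heat removed = 549.45 MJ/h

Q_out = 549 MJ/h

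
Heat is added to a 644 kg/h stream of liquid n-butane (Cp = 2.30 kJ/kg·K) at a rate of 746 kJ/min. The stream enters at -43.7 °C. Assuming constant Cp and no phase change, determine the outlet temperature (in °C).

T_out = -13.5 °C

Q = 746 kJ/min = 44760 kJ/h
ΔT = Q/(ṁ·Cp) = 44760/(644×2.30) = 30.219 K
T_out = -43.7 + 30.219 = -13.481 °C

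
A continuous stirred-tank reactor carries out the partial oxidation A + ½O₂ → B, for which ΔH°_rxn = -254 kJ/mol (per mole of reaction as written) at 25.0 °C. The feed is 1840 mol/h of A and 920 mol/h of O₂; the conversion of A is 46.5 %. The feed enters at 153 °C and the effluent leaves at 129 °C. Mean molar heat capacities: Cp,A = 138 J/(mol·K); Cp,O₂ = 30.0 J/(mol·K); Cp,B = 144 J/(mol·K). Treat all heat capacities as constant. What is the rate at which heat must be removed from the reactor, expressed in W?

Q_out = 62500 W

Extent of reaction ξ = 0.465 × 1840 = 855.6 mol/h
Reaction term: ξ·ΔH°_rxn = 855.6 × -254 = -217320 kJ/h
Sensible, feed 153→25 °C: -36035 kJ/h
Outlet flows (mol/h): A 984.4, O₂ 492.2, B 855.6
Sensible, products 25→129 °C: 28477 kJ/h
Q = ΔH = -224880 kJ/h = -62.467 kW
Heat removed = 62467 W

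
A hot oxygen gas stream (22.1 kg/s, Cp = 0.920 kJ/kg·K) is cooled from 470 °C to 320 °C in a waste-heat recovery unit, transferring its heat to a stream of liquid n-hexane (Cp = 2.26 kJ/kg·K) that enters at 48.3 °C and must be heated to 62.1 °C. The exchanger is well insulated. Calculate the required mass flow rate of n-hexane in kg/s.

ṁ_c = 97.8 kg/s

Heat released by hot stream: Q = 22.1 × 0.920 × (470 − 320) = 3049.8 kJ/s
Energy balance on cold side (adiabatic exchanger): Q = ṁ_c·Cp_c·(T_c,out − T_c,in)
ṁ_c = 3049.8 / [2.26 × (62.1 − 48.3)] = 97.788 kg/s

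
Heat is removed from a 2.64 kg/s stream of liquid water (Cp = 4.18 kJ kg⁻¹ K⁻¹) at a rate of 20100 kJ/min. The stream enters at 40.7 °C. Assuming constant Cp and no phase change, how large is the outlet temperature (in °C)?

T_out = 10.3 °C

Q = 20100 kJ/min = 335 kJ/s
ΔT = Q/(ṁ·Cp) = 335/(2.64×4.18) = 30.357 K
T_out = 40.7 − 30.357 = 10.343 °C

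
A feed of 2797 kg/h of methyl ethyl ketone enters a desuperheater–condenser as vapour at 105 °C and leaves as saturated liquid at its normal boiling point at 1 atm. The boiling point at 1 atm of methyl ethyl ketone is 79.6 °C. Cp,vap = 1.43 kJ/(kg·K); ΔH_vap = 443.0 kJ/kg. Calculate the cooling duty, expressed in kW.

Q_c = 372 kW

vapour 105→79.6 °C: -36.322 kJ/kg
condensation at 79.6 °C: -443 kJ/kg
Δh = -36.322 + -443 = -479.32 kJ/kg
Q = ṁ·Δh = 2797 kg/h × -479.32 kJ/kg = -1.3407e+06 kJ/h
|Q| = 372.41 kW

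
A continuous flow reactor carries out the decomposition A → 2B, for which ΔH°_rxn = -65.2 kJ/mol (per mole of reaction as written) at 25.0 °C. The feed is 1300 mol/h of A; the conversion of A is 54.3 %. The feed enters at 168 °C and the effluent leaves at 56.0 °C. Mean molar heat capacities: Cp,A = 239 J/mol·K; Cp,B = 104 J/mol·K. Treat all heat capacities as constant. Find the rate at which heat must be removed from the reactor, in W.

Extent of reaction ξ = 0.543 × 1300 = 705.9 mol/h
Reaction term: ξ·ΔH°_rxn = 705.9 × -65.2 = -46025 kJ/h
Sensible, feed 168→25 °C: -44430 kJ/h
Outlet flows (mol/h): A 594.1, B 1411.8
Sensible, products 25→56.0 °C: 8953.3 kJ/h
Q = ΔH = -81501 kJ/h = -22.639 kW
Heat removed = 22639 W

Q_out = 22600 W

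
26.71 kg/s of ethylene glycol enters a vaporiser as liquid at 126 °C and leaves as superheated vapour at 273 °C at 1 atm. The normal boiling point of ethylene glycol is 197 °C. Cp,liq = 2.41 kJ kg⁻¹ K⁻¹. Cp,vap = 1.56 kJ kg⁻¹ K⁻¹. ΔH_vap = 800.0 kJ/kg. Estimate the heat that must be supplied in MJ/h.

liquid 126→197 °C: 171.11 kJ/kg
vaporisation at 197 °C: 800 kJ/kg
vapour 197→273 °C: 118.56 kJ/kg
Δh = 171.11 + 800 + 118.56 = 1089.7 kJ/kg
Q = ṁ·Δh = 26.71 kg/s × 1089.7 kJ/kg = 29105 kJ/s
|Q| = 29105 kW = 104780 MJ/h

Q = 105000 MJ/h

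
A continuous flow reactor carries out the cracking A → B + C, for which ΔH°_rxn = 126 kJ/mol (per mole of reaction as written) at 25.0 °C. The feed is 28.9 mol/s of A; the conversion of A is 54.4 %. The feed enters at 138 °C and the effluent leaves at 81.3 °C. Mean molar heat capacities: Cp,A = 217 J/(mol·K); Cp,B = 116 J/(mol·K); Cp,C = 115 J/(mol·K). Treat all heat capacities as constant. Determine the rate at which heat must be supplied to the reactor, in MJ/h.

Extent of reaction ξ = 0.544 × 28.9 = 15.722 mol/s
Reaction term: ξ·ΔH°_rxn = 15.722 × 126 = 1980.9 kJ/s
Sensible, feed 138→25 °C: -708.66 kJ/s
Outlet flows (mol/s): A 13.178, B 15.722, C 15.722
Sensible, products 25→81.3 °C: 365.47 kJ/s
Q = ΔH = 1637.7 kJ/s = 1637.7 kW
Heat supplied = 5895.8 MJ/h

Q_in = 5900 MJ/h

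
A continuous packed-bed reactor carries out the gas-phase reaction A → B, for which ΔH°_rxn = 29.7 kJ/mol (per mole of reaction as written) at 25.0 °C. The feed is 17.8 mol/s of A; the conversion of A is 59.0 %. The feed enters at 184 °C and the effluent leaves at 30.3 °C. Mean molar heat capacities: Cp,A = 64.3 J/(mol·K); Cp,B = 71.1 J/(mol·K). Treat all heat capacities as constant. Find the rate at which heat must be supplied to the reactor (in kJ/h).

Extent of reaction ξ = 0.590 × 17.8 = 10.502 mol/s
Reaction term: ξ·ΔH°_rxn = 10.502 × 29.7 = 311.91 kJ/s
Sensible, feed 184→25 °C: -181.98 kJ/s
Outlet flows (mol/s): A 7.298, B 10.502
Sensible, products 25→30.3 °C: 6.4446 kJ/s
Q = ΔH = 136.37 kJ/s = 136.37 kW
Heat supplied = 490940 kJ/h

Q_in = 491000 kJ/h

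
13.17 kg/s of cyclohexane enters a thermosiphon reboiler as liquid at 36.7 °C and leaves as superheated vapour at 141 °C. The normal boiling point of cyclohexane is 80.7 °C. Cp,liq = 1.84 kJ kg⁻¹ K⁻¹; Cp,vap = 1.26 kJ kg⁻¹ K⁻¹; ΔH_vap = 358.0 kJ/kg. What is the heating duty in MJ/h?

liquid 36.7→80.7 °C: 80.96 kJ/kg
vaporisation at 80.7 °C: 358 kJ/kg
vapour 80.7→141 °C: 75.978 kJ/kg
Δh = 80.96 + 358 + 75.978 = 514.94 kJ/kg
Q = ṁ·Δh = 13.17 kg/s × 514.94 kJ/kg = 6781.7 kJ/s
|Q| = 6781.7 kW = 24414 MJ/h

Q = 24400 MJ/h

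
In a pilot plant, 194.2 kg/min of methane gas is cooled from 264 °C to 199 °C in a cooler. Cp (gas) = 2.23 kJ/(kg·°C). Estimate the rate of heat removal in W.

Q_c = 469000 W

Q = ṁ·Cp·ΔT = 194.2 × 2.23 × (199 − 264) = -28149 kJ/min
Converting: 28149 / 60 s = 469.15 kW
Cooling duty = 469150 W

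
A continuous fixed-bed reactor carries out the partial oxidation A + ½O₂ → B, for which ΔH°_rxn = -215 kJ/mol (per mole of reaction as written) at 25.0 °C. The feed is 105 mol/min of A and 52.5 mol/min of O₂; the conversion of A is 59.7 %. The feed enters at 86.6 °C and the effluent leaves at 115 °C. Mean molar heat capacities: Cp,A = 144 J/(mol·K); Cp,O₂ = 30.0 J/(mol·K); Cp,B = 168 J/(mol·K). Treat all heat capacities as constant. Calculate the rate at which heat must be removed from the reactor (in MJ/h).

Q_out = 777 MJ/h

Extent of reaction ξ = 0.597 × 105 = 62.685 mol/min
Reaction term: ξ·ΔH°_rxn = 62.685 × -215 = -13477 kJ/min
Sensible, feed 86.6→25 °C: -1028.4 kJ/min
Outlet flows (mol/min): A 42.315, O₂ 21.158, B 62.685
Sensible, products 25→115 °C: 1553.3 kJ/min
Q = ΔH = -12952 kJ/min = -215.87 kW
Heat removed = 777.14 MJ/h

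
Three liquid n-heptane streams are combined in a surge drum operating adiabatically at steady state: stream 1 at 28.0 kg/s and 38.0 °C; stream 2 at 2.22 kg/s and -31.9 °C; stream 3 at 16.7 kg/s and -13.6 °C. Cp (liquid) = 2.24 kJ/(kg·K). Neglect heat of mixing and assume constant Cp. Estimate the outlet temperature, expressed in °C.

Adiabatic, steady state ⇒ Σ ṁᵢCp,ᵢ(T_out − Tᵢ) = 0
T_out = Σ ṁᵢCp,ᵢTᵢ / Σ ṁᵢCp,ᵢ
      = 1716 / 105.1 = 16.327 °C

T_out = 16.3 °C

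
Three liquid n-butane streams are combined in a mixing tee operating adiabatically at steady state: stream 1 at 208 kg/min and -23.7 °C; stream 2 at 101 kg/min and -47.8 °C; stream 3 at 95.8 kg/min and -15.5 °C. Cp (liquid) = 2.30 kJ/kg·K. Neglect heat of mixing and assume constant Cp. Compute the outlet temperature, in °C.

Adiabatic, steady state ⇒ Σ ṁᵢCp,ᵢ(T_out − Tᵢ) = 0
Σ ṁᵢCp,ᵢTᵢ = 208×2.30×-23.7 + 101×2.30×-47.8 + 95.8×2.30×-15.5 = -25857
Σ ṁᵢCp,ᵢ = 208×2.30 + 101×2.30 + 95.8×2.30 = 931.04
T_out = -25857 / 931.04 = -27.772 °C

T_out = -27.8 °C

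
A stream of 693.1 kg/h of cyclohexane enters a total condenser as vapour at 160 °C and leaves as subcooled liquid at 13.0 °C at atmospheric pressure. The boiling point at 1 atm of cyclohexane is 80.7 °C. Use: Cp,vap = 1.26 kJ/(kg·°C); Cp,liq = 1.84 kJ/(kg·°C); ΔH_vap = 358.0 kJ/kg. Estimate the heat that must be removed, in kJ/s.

Q_c = 112 kJ/s

vapour 160→80.7 °C: -99.918 kJ/kg
condensation at 80.7 °C: -358 kJ/kg
liquid 80.7→13.0 °C: -124.57 kJ/kg
Δh = -99.918 + -358 + -124.57 = -582.49 kJ/kg
Q = ṁ·Δh = 693.1 kg/h × -582.49 kJ/kg = -403720 kJ/h
|Q| = 112.14 kW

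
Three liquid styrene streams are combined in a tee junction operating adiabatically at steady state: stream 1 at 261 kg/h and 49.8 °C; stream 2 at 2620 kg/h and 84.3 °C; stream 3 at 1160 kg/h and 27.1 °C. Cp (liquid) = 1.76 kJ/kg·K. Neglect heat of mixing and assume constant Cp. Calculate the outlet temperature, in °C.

T_out = 65.7 °C

Adiabatic, steady state ⇒ Σ ṁᵢCp,ᵢ(T_out − Tᵢ) = 0
Σ ṁᵢCp,ᵢTᵢ = 261×1.76×49.8 + 2620×1.76×84.3 + 1160×1.76×27.1 = 466930
Σ ṁᵢCp,ᵢ = 261×1.76 + 2620×1.76 + 1160×1.76 = 7112.2
T_out = 466930 / 7112.2 = 65.652 °C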